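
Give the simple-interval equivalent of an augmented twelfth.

A5

Each octave removed subtracts seven from the number: 12 − 7 = 5.
That makes an augmented twelfth a compound augmented fifth — an octave plus an augmented fifth.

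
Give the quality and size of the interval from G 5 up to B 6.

G to B spans three letter names (G-A-B), plus an octave — that makes it a tenth of some quality.
G5 to B6 is 16 semitones, matching the major tenth exactly, so the quality is major.
(Equivalently, a compound major third: a major third plus an octave.)

major tenth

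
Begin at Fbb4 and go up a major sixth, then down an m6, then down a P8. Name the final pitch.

Fb3

Up a major sixth from Fbb4: Dbb5 (9 semitones up).
Dbb5 down a minor sixth → Fb4 (8 semitones).
Fb4 down a perfect octave → Fb3 (12 semitones).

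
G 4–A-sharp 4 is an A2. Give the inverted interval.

d7

Inverted interval numbers add to nine, so a second pairs with a seventh (2 + 7 = 9).
Quality inverts too: augmented becomes diminished. That makes the inversion a diminished seventh.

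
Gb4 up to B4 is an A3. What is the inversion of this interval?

diminished 6th

Interval numbers invert to sum to nine: 3 + 6 = 9, so a third inverts to a sixth.
Quality inverts too: augmented becomes diminished. That makes the inversion a diminished sixth.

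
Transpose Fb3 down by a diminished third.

D3

Counting three letter names down from F lands on D.
A diminished third spans 2 semitones, so from Fb3 the target pitch is D3.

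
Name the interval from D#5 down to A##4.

diminished 4th

Descending from D#5 to A##4 is the same interval as ascending A##4 to D#5.
A to D spans four letter names (A-B-C-D) — that makes it a fourth of some quality.
A##4 to D#5 spans 4 semitones — one semitone narrower than the perfect fourth (5) — giving a diminished fourth.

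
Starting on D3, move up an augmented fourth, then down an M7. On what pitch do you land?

An augmented fourth up from D3 is G#3.
Down a major seventh from G#3: A2 (11 semitones down).

A2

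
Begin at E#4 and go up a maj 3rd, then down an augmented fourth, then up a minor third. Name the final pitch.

F#4

Up a major third from E#4: G##4 (4 semitones up).
Down an augmented fourth from G##4: D#4 (6 semitones down).
Up a minor third from D#4: F#4 (3 semitones up).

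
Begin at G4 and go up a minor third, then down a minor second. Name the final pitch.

A4

A minor third up from G4 is Bb4.
A minor second down from Bb4 is A4.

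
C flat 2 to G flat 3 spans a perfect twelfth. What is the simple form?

perfect fifth

Take out an octave (7 from the number): 12 − 7 = 5.
So a perfect twelfth is an octave plus a perfect fifth. The quality is unchanged.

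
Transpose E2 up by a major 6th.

C#3

Six letter names up from E: C.
A major sixth spans 9 semitones, so from E2 the target pitch is C#3.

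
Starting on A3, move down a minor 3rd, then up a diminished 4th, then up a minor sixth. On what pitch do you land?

Gb4

Down a minor third from A3: F#3 (3 semitones down).
A diminished fourth up from F#3 is Bb3.
A minor sixth up from Bb3 is Gb4.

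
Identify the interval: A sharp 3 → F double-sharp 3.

Descending from A#3 to F##3 is the same interval as ascending F##3 to A#3.
F to A spans three letter names (F-G-A) — that makes it a third of some quality.
At 3 semitones, F##3→A#3 falls one short of a major third: minor.

minor third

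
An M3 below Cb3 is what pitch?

Three letter names down from C: A.
A major third spans 4 semitones, so from Cb3 the target pitch is Abb2.

Abb2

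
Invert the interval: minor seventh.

Interval numbers invert to sum to nine: 7 + 2 = 9, so a seventh inverts to a second.
Quality inverts too: minor becomes major. That makes the inversion a major second.

major second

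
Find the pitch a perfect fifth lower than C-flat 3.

F-flat 2

Counting five letter names down from C lands on F.
Moving 7 semitones down from Cb3 (the size of a perfect fifth) reaches Fb2.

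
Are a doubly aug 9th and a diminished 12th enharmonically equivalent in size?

No

A doubly augmented ninth is 16 semitones but a diminished twelfth is 18 semitones — different sizes.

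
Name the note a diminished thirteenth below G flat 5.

B 3

Six letters down from G (plus an octave) reaches B.
A diminished thirteenth spans 19 semitones, so from Gb5 the target pitch is B3.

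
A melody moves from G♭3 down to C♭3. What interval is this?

perfect 5th

Descending from Gb3 to Cb3 is the same interval as ascending Cb3 to Gb3.
C to G spans five letter names (C-D-E-F-G), so the interval is some kind of fifth.
Cb3 to Gb3 is 7 semitones, matching the perfect fifth exactly, so the quality is perfect.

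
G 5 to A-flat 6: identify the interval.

G to A spans two letter names (G-A), plus an octave, so the interval is some kind of ninth.
G5 to Ab6 is 13 semitones, a half step short of the major ninth (14), so this is minor.
(Equivalently, a compound minor second: a minor second plus an octave.)

minor ninth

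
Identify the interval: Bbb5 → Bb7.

augmented 15th

B to B is the same letter name, plus 2 octaves, so the interval is some kind of fifteenth.
The perfect fifteenth is 24 semitones; here we have 25, one semitone wider: augmented.
(Equivalently, a compound augmented octave: an augmented octave plus an octave.)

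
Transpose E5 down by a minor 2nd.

Counting two letter names down from E lands on D.
A minor second is 1 semitone; 1 semitone down from E5 gives D#5.

D#5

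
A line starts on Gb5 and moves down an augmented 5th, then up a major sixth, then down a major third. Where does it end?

Down an augmented fifth from Gb5: Cbb5 (8 semitones down).
A major sixth up from Cbb5 is Abb5.
Down a major third from Abb5: Fbb5 (4 semitones down).

Fbb5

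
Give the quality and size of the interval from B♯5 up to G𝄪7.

B to G spans six letter names (B-C-D-E-F-G), plus an octave, so the interval is some kind of thirteenth.
The major thirteenth spans 21 semitones, and B#5 to G##7 is exactly 21 semitones — so this is a major thirteenth.
(Equivalently, a compound major sixth: a major sixth plus an octave.)

M13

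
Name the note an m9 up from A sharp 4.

Counting two letter names plus an octave up from A lands on B.
Moving 13 semitones up from A#4 (the size of a minor ninth) reaches B5.

B 5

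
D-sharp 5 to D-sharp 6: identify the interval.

perfect 8th

D to D is the same letter name, plus an octave — that makes it an octave of some quality.
D#5 to D#6 is 12 semitones, matching the perfect octave exactly, so the quality is perfect.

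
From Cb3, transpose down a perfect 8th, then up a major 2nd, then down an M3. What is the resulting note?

Down a perfect octave from Cb3: Cb2 (12 semitones down).
A major second up from Cb2 is Db2.
Db2 down a major third → Bbb1 (4 semitones).

Bbb1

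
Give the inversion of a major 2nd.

minor 7th

Inverted interval numbers add to nine, so a second pairs with a seventh (2 + 7 = 9).
Quality inverts too: major becomes minor. That makes the inversion a minor seventh.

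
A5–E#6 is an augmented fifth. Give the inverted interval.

diminished 4th

Inverted interval numbers add to nine, so a fifth pairs with a fourth (5 + 4 = 9).
Quality inverts too: augmented becomes diminished. That makes the inversion a diminished fourth.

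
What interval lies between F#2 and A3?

F to A spans three letter names (F-G-A), plus an octave: a tenth.
At 15 semitones, F#2→A3 falls one short of a major tenth: minor.
(Equivalently, a compound minor third: a minor third plus an octave.)

minor tenth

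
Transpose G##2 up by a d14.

Seven letters up from G (plus an octave) reaches F.
A diminished fourteenth is 21 semitones; 21 semitones up from G##2 gives F#4.

F#4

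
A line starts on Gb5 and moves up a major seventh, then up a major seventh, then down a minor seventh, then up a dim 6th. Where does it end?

Db7

Up a major seventh from Gb5: F6 (11 semitones up).
A major seventh up from F6 is E7.
Down a minor seventh from E7: F#6 (10 semitones down).
F#6 up a diminished sixth → Db7 (7 semitones).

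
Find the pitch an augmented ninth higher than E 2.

Two letters up from E (plus an octave) reaches F.
An augmented ninth spans 15 semitones, so from E2 the target pitch is F##3.

F-double-sharp 3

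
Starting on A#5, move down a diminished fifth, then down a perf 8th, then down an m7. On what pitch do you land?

A#5 down a diminished fifth → D##5 (6 semitones).
Down a perfect octave from D##5: D##4 (12 semitones down).
A minor seventh down from D##4 is E##3.

E##3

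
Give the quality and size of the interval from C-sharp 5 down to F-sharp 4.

Descending from C#5 to F#4 is the same interval as ascending F#4 to C#5.
F to C spans five letter names (F-G-A-B-C): a fifth.
F#4 to C#5 is 7 semitones, matching the perfect fifth exactly, so the quality is perfect.

perfect fifth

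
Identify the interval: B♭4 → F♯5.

B to F spans five letter names (B-C-D-E-F): a fifth.
A perfect fifth would be 7 semitones; Bb4 to F#5 is 8, one semitone wider, so the interval is augmented.

augmented 5th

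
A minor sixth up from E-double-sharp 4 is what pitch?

The sixth takes the letter from E up to C.
A minor sixth spans 8 semitones, so from E##4 the target pitch is C##5.

C-double-sharp 5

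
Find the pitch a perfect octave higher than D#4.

D#5

An octave keeps the letter name D, an octave up from D.
A perfect octave is 12 semitones; 12 semitones up from D#4 gives D#5.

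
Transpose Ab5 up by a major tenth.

C7

The tenth's letter: A up three letter names plus an octave → C.
A major tenth is 16 semitones; 16 semitones up from Ab5 gives C7.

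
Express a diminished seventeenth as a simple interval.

Take out 2 octaves (14 from the number): 17 − 14 = 3.
That makes a diminished seventeenth a compound diminished third — 2 octaves plus a diminished third.

diminished 3rd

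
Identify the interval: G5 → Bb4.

major sixth

Descending from G5 to Bb4 is the same interval as ascending Bb4 to G5.
B to G spans six letter names (B-C-D-E-F-G) — that makes it a sixth of some quality.
Bb4 to G5 is 9 semitones, matching the major sixth exactly, so the quality is major.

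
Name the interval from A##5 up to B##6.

A to B spans two letter names (A-B), plus an octave: a ninth.
Counting semitones, A##5→B##6 is 14, which is the major ninth.
(Equivalently, a compound major second: a major second plus an octave.)

major ninth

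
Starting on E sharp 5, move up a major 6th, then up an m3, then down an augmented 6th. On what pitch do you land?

E#5 up a major sixth → C##6 (9 semitones).
Up a minor third from C##6: E#6 (3 semitones up).
Down an augmented sixth from E#6: G5 (10 semitones down).

G 5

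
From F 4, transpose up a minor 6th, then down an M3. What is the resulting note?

B double-flat 4

A minor sixth up from F4 is Db5.
Db5 down a major third → Bbb4 (4 semitones).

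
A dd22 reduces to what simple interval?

doubly diminished 8th

Take out 2 octaves (14 from the number): 22 − 14 = 8.
So a doubly diminished twenty-second is 2 octaves plus a doubly diminished octave. The quality is unchanged.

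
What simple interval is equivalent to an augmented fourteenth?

Take out an octave (7 from the number): 14 − 7 = 7.
So an augmented fourteenth is an octave plus an augmented seventh. The quality is unchanged.

augmented seventh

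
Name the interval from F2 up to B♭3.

F to B spans four letter names (F-G-A-B), plus an octave: an eleventh.
Counting semitones, F2→Bb3 is 17, which is the perfect eleventh.
(Equivalently, a compound perfect fourth: a perfect fourth plus an octave.)

perfect 11th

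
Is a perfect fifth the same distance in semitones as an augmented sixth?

No

A perfect fifth is 7 semitones but an augmented sixth is 10 semitones — different sizes.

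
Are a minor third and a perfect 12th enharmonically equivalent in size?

A minor third spans 3 semitones; a perfect twelfth spans 19 semitones. They differ by 16.

No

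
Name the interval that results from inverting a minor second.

M7

Interval numbers invert to sum to nine: 2 + 7 = 9, so a second inverts to a seventh.
Quality inverts too: minor becomes major. That makes the inversion a major seventh.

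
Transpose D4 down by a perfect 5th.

G3

The fifth takes the letter from D down to G.
A perfect fifth is 7 semitones; 7 semitones down from D4 gives G3.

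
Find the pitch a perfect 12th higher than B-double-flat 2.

Five letters up from B (plus an octave) reaches F.
A perfect twelfth spans 19 semitones, so from Bbb2 the target pitch is Fb4.

F-flat 4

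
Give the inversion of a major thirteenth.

First reduce the compound major thirteenth to its simple form, a major sixth.
The rule of nine gives the new number: 9 − 6 = 3, so a sixth becomes a third.
The quality also flips — major becomes minor — giving a minor third.

m3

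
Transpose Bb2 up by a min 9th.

Two letters up from B (plus an octave) reaches C.
A minor ninth is 13 semitones; 13 semitones up from Bb2 gives Cb4.

Cb4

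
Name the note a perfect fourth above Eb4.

Four letter names up from E: A.
A perfect fourth spans 5 semitones, so from Eb4 the target pitch is Ab4.

Ab4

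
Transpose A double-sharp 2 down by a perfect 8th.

A double-sharp 1

The letter stays A (same as the start), shifted an octave down.
A perfect octave is 12 semitones; 12 semitones down from A##2 gives A##1.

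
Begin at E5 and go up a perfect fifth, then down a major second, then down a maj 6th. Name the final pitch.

E5 up a perfect fifth → B5 (7 semitones).
A major second down from B5 is A5.
A major sixth down from A5 is C5.

C5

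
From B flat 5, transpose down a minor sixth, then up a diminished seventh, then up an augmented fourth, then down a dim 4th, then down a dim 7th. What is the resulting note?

Down a minor sixth from Bb5: D5 (8 semitones down).
Up a diminished seventh from D5: Cb6 (9 semitones up).
Up an augmented fourth from Cb6: F6 (6 semitones up).
Down a diminished fourth from F6: C#6 (4 semitones down).
C#6 down a diminished seventh → D##5 (9 semitones).

D double-sharp 5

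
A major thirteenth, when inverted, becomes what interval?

minor 3rd

First reduce the compound major thirteenth to its simple form, a major sixth.
The rule of nine gives the new number: 9 − 6 = 3, so a sixth becomes a third.
And major becomes minor under inversion, so we get a minor third.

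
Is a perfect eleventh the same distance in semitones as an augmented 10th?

A perfect eleventh spans 17 semitones, and an augmented tenth also spans 17 semitones — they're enharmonic.

Yes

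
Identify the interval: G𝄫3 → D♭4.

augmented fifth

G to D spans five letter names (G-A-B-C-D): a fifth.
The perfect fifth is 7 semitones; here we have 8, one semitone wider: augmented.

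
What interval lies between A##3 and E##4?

A to E spans five letter names (A-B-C-D-E) — that makes it a fifth of some quality.
A##3 to E##4 is 7 semitones, matching the perfect fifth exactly, so the quality is perfect.

P5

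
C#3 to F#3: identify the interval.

P4

C to F spans four letter names (C-D-E-F), so the interval is some kind of fourth.
C#3 to F#3 is 5 semitones, matching the perfect fourth exactly, so the quality is perfect.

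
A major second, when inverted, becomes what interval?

m7

Interval numbers invert to sum to nine: 2 + 7 = 9, so a second inverts to a seventh.
The quality also flips — major becomes minor — giving a minor seventh.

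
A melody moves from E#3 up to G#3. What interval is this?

minor 3rd

E to G spans three letter names (E-F-G) — that makes it a third of some quality.
A major third would be 4 semitones, but E#3 to G#3 is 3 — one semitone narrower, making it a minor third.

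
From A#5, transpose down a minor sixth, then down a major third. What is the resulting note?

A#4

A minor sixth down from A#5 is C##5.
Down a major third from C##5: A#4 (4 semitones down).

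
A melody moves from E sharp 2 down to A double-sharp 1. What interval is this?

diminished fifth

Descending from E#2 to A##1 is the same interval as ascending A##1 to E#2.
A to E spans five letter names (A-B-C-D-E) — that makes it a fifth of some quality.
A perfect fifth would be 7 semitones; A##1 to E#2 is 6, one semitone narrower, so the interval is diminished.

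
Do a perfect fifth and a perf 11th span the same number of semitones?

7 semitones (perfect fifth) vs 17 semitones (perfect eleventh): not equal.

No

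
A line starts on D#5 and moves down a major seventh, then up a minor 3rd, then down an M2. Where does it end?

F4

A major seventh down from D#5 is E4.
A minor third up from E4 is G4.
Down a major second from G4: F4 (2 semitones down).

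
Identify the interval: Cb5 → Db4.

Descending from Cb5 to Db4 is the same interval as ascending Db4 to Cb5.
D to C spans seven letter names (D-E-F-G-A-B-C), so the interval is some kind of seventh.
At 10 semitones, Db4→Cb5 falls one short of a major seventh: minor.

minor seventh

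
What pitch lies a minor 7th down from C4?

Seven letter names down from C: D.
A minor seventh spans 10 semitones, so from C4 the target pitch is D3.

D3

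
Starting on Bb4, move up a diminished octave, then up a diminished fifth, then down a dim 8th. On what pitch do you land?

Up a diminished octave from Bb4: Bbb5 (11 semitones up).
Up a diminished fifth from Bbb5: Fbb6 (6 semitones up).
A diminished octave down from Fbb6 is Fb5.

Fb5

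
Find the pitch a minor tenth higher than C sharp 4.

The tenth's letter: C up three letter names plus an octave → E.
A minor tenth is 15 semitones; 15 semitones up from C#4 gives E5.

E 5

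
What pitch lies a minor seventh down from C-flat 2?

D-flat 1

Counting seven letter names down from C lands on D.
A minor seventh spans 10 semitones, so from Cb2 the target pitch is Db1.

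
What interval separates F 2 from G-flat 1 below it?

major 7th

Descending from F2 to Gb1 is the same interval as ascending Gb1 to F2.
G to F spans seven letter names (G-A-B-C-D-E-F), so the interval is some kind of seventh.
Gb1 to F2 is 11 semitones, matching the major seventh exactly, so the quality is major.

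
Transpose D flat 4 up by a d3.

F double-flat 4

Three letter names up from D: F.
Moving 2 semitones up from Db4 (the size of a diminished third) reaches Fbb4.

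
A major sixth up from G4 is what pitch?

E5

The sixth takes the letter from G up to E.
A major sixth spans 9 semitones, so from G4 the target pitch is E5.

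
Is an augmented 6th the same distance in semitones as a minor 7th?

Both span 10 semitones: an augmented sixth and a minor seventh are the same chromatic distance.

Yes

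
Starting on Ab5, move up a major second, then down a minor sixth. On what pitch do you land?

D5

A major second up from Ab5 is Bb5.
Down a minor sixth from Bb5: D5 (8 semitones down).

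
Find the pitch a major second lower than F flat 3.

The second takes the letter from F down to E.
A major second is 2 semitones; 2 semitones down from Fb3 gives Ebb3.

E double-flat 3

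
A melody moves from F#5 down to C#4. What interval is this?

perfect 11th

Descending from F#5 to C#4 is the same interval as ascending C#4 to F#5.
C to F spans four letter names (C-D-E-F), plus an octave: an eleventh.
The perfect eleventh spans 17 semitones, and C#4 to F#5 is exactly 17 semitones — so this is a perfect eleventh.
(Equivalently, a compound perfect fourth: a perfect fourth plus an octave.)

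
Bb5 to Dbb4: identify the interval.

augmented 13th

Descending from Bb5 to Dbb4 is the same interval as ascending Dbb4 to Bb5.
D to B spans six letter names (D-E-F-G-A-B), plus an octave — that makes it a thirteenth of some quality.
A major thirteenth would be 21 semitones; Dbb4 to Bb5 is 22, one semitone wider, so the interval is augmented.
(Equivalently, a compound augmented sixth: an augmented sixth plus an octave.)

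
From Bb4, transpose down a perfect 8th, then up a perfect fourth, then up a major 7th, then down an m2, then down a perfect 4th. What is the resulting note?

G#4

A perfect octave down from Bb4 is Bb3.
Up a perfect fourth from Bb3: Eb4 (5 semitones up).
Up a major seventh from Eb4: D5 (11 semitones up).
Down a minor second from D5: C#5 (1 semitone down).
A perfect fourth down from C#5 is G#4.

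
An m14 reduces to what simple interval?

m7

Each octave removed subtracts seven from the number: 14 − 7 = 7.
Quality carries through unchanged, so the simple form is a minor seventh.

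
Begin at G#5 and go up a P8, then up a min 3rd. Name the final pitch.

B6

Up a perfect octave from G#5: G#6 (12 semitones up).
G#6 up a minor third → B6 (3 semitones).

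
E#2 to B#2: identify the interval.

E to B spans five letter names (E-F-G-A-B), so the interval is some kind of fifth.
Counting semitones, E#2→B#2 is 7, which is the perfect fifth.

perfect fifth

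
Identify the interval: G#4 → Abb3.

Descending from G#4 to Abb3 is the same interval as ascending Abb3 to G#4.
A to G spans seven letter names (A-B-C-D-E-F-G), so the interval is some kind of seventh.
Abb3 to G#4 spans 13 semitones — two semitones wider than the major seventh (11) — giving a doubly augmented seventh.

doubly augmented 7th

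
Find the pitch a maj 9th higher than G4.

The ninth's letter: G up two letter names plus an octave → A.
A major ninth spans 14 semitones, so from G4 the target pitch is A5.

A5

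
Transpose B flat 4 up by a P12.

Counting five letter names plus an octave up from B lands on F.
A perfect twelfth is 19 semitones; 19 semitones up from Bb4 gives F6.

F 6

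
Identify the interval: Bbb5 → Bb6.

B to B is the same letter name, plus an octave — that makes it an octave of some quality.
Bbb5 to Bb6 spans 13 semitones — one semitone wider than the perfect octave (12) — giving an augmented octave.

augmented octave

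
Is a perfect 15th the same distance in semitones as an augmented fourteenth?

Yes

Both span 24 semitones: a perfect fifteenth and an augmented fourteenth are the same chromatic distance.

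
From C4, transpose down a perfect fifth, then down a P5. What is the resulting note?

C4 down a perfect fifth → F3 (7 semitones).
A perfect fifth down from F3 is Bb2.

Bb2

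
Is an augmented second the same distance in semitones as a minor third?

Yes

Both span 3 semitones: an augmented second and a minor third are the same chromatic distance.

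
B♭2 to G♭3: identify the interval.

B to G spans six letter names (B-C-D-E-F-G), so the interval is some kind of sixth.
A major sixth would be 9 semitones, but Bb2 to Gb3 is 8 — one semitone narrower, making it a minor sixth.

m6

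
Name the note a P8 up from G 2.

The letter stays G (same as the start), shifted an octave up.
A perfect octave spans 12 semitones, so from G2 the target pitch is G3.

G 3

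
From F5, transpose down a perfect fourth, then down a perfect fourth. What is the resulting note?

A perfect fourth down from F5 is C5.
C5 down a perfect fourth → G4 (5 semitones).

G4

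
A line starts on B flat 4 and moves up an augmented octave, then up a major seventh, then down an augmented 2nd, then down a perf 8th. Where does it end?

G 5

Up an augmented octave from Bb4: B5 (13 semitones up).
Up a major seventh from B5: A#6 (11 semitones up).
Down an augmented second from A#6: G6 (3 semitones down).
Down a perfect octave from G6: G5 (12 semitones down).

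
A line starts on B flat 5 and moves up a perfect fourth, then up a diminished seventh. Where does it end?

D double-flat 7

Up a perfect fourth from Bb5: Eb6 (5 semitones up).
Up a diminished seventh from Eb6: Dbb7 (9 semitones up).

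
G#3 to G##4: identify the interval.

augmented octave

G to G is the same letter name, plus an octave, so the interval is some kind of octave.
A perfect octave would be 12 semitones; G#3 to G##4 is 13, one semitone wider, so the interval is augmented.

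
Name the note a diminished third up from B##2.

Counting three letter names up from B lands on D.
A diminished third is 2 semitones; 2 semitones up from B##2 gives D#3.

D#3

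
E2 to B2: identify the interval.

E to B spans five letter names (E-F-G-A-B): a fifth.
The perfect fifth spans 7 semitones, and E2 to B2 is exactly 7 semitones — so this is a perfect fifth.

perfect fifth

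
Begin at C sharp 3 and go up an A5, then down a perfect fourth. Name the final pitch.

An augmented fifth up from C#3 is G##3.
Down a perfect fourth from G##3: D##3 (5 semitones down).

D double-sharp 3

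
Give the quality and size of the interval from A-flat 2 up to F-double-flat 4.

A to F spans six letter names (A-B-C-D-E-F), plus an octave — that makes it a thirteenth of some quality.
Ab2 to Fbb4 spans 19 semitones — two semitones narrower than the major thirteenth (21) — giving a diminished thirteenth.
(Equivalently, a compound diminished sixth: a diminished sixth plus an octave.)

diminished 13th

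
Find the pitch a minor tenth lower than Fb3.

Three letters down from F (plus an octave) reaches D.
A minor tenth spans 15 semitones, so from Fb3 the target pitch is Db2.

Db2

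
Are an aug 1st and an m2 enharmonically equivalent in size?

Both span 1 semitone: an augmented unison and a minor second are the same chromatic distance.

Yes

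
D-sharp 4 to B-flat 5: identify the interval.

D to B spans six letter names (D-E-F-G-A-B), plus an octave — that makes it a thirteenth of some quality.
The major thirteenth is 21 semitones; here we have 19, two semitones narrower: diminished.
(Equivalently, a compound diminished sixth: a diminished sixth plus an octave.)

diminished thirteenth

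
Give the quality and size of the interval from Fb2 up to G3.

F to G spans two letter names (F-G), plus an octave — that makes it a ninth of some quality.
The major ninth is 14 semitones; here we have 15, one semitone wider: augmented.
(Equivalently, a compound augmented second: an augmented second plus an octave.)

augmented ninth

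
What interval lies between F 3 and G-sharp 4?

F to G spans two letter names (F-G), plus an octave, so the interval is some kind of ninth.
A major ninth would be 14 semitones; F3 to G#4 is 15, one semitone wider, so the interval is augmented.
(Equivalently, a compound augmented second: an augmented second plus an octave.)

augmented ninth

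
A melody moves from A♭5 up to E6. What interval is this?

A5

A to E spans five letter names (A-B-C-D-E): a fifth.
A perfect fifth would be 7 semitones; Ab5 to E6 is 8, one semitone wider, so the interval is augmented.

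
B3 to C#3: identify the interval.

Descending from B3 to C#3 is the same interval as ascending C#3 to B3.
C to B spans seven letter names (C-D-E-F-G-A-B), so the interval is some kind of seventh.
At 10 semitones, C#3→B3 falls one short of a major seventh: minor.

m7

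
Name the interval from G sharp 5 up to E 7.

G to E spans six letter names (G-A-B-C-D-E), plus an octave, so the interval is some kind of thirteenth.
A major thirteenth would be 21 semitones, but G#5 to E7 is 20 — one semitone narrower, making it a minor thirteenth.
(Equivalently, a compound minor sixth: a minor sixth plus an octave.)

m13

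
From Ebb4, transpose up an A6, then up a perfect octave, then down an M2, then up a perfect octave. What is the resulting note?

Up an augmented sixth from Ebb4: C5 (10 semitones up).
Up a perfect octave from C5: C6 (12 semitones up).
Down a major second from C6: Bb5 (2 semitones down).
Bb5 up a perfect octave → Bb6 (12 semitones).

Bb6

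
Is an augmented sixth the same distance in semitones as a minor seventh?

An augmented sixth = 10 semitones = a minor seventh; enharmonically equal.

Yes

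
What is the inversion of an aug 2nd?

d7

Inverted interval numbers add to nine, so a second pairs with a seventh (2 + 7 = 9).
The quality also flips — augmented becomes diminished — giving a diminished seventh.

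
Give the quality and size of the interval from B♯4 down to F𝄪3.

Descending from B#4 to F##3 is the same interval as ascending F##3 to B#4.
F to B spans four letter names (F-G-A-B), plus an octave — that makes it an eleventh of some quality.
F##3 to B#4 is 17 semitones, matching the perfect eleventh exactly, so the quality is perfect.
(Equivalently, a compound perfect fourth: a perfect fourth plus an octave.)

perfect eleventh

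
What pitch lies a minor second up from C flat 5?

D double-flat 5

The second takes the letter from C up to D.
Moving 1 semitone up from Cb5 (the size of a minor second) reaches Dbb5.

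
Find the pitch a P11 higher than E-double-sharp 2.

A-double-sharp 3

The eleventh's letter: E up four letter names plus an octave → A.
Moving 17 semitones up from E##2 (the size of a perfect eleventh) reaches A##3.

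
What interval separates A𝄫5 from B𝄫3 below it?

minor fourteenth

Descending from Abb5 to Bbb3 is the same interval as ascending Bbb3 to Abb5.
B to A spans seven letter names (B-C-D-E-F-G-A), plus an octave, so the interval is some kind of fourteenth.
Bbb3 to Abb5 is 22 semitones, a half step short of the major fourteenth (23), so this is minor.
(Equivalently, a compound minor seventh: a minor seventh plus an octave.)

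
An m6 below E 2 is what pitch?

G-sharp 1

Six letter names down from E: G.
Moving 8 semitones down from E2 (the size of a minor sixth) reaches G#1.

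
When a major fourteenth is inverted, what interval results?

First reduce the compound major fourteenth to its simple form, a major seventh.
Interval numbers invert to sum to nine: 7 + 2 = 9, so a seventh inverts to a second.
The quality also flips — major becomes minor — giving a minor second.

minor second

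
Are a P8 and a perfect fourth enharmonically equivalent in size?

No

A perfect octave spans 12 semitones; a perfect fourth spans 5 semitones. They differ by 7.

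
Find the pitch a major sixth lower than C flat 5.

E double-flat 4

The sixth takes the letter from C down to E.
A major sixth spans 9 semitones, so from Cb5 the target pitch is Ebb4.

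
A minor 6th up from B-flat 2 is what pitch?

The sixth takes the letter from B up to G.
A minor sixth is 8 semitones; 8 semitones up from Bb2 gives Gb3.

G-flat 3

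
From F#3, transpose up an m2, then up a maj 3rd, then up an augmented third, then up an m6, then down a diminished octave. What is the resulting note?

Up a minor second from F#3: G3 (1 semitone up).
G3 up a major third → B3 (4 semitones).
Up an augmented third from B3: D##4 (5 semitones up).
A minor sixth up from D##4 is B#4.
A diminished octave down from B#4 is B##3.

B##3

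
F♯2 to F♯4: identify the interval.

perfect 15th

F to F is the same letter name, plus 2 octaves: a fifteenth.
F#2 to F#4 is 24 semitones, matching the perfect fifteenth exactly, so the quality is perfect.
(Equivalently, a compound perfect octave: a perfect octave plus an octave.)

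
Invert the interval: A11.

diminished fifth

First reduce the compound augmented eleventh to its simple form, an augmented fourth.
Interval numbers invert to sum to nine: 4 + 5 = 9, so a fourth inverts to a fifth.
Quality inverts too: augmented becomes diminished. That makes the inversion a diminished fifth.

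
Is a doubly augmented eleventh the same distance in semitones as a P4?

19 semitones (doubly augmented eleventh) vs 5 semitones (perfect fourth): not equal.

No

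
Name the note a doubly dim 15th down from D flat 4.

D sharp 2

For a fifteenth the letter name doesn't change: still D, two octaves down.
A doubly diminished fifteenth is 22 semitones; 22 semitones down from Db4 gives D#2.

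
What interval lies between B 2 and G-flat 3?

diminished sixth

B to G spans six letter names (B-C-D-E-F-G), so the interval is some kind of sixth.
A major sixth would be 9 semitones; B2 to Gb3 is 7, two semitones narrower, so the interval is diminished.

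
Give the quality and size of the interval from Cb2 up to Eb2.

M3

C to E spans three letter names (C-D-E) — that makes it a third of some quality.
Cb2 to Eb2 is 4 semitones, matching the major third exactly, so the quality is major.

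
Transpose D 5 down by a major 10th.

B flat 3

Three letters down from D (plus an octave) reaches B.
A major tenth spans 16 semitones, so from D5 the target pitch is Bb3.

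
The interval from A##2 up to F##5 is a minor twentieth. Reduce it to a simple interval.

minor 6th

Each octave removed subtracts seven from the number: 20 − 14 = 6.
That makes a minor twentieth a compound minor sixth — 2 octaves plus a minor sixth.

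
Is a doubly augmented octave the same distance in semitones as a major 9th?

Yes

Both span 14 semitones: a doubly augmented octave and a major ninth are the same chromatic distance.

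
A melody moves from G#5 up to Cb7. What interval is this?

G to C spans four letter names (G-A-B-C), plus an octave — that makes it an eleventh of some quality.
G#5 to Cb7 spans 15 semitones — two semitones narrower than the perfect eleventh (17) — giving a doubly diminished eleventh.
(Equivalently, a compound doubly diminished fourth: a doubly diminished fourth plus an octave.)

doubly diminished 11th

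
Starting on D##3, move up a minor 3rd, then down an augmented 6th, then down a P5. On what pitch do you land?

D##3 up a minor third → F##3 (3 semitones).
F##3 down an augmented sixth → A2 (10 semitones).
A perfect fifth down from A2 is D2.

D2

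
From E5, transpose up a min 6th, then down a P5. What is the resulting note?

Up a minor sixth from E5: C6 (8 semitones up).
C6 down a perfect fifth → F5 (7 semitones).

F5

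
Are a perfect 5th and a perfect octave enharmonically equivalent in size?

A perfect fifth is 7 semitones but a perfect octave is 12 semitones — different sizes.

No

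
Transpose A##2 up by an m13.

The thirteenth's letter: A up six letter names plus an octave → F.
A minor thirteenth is 20 semitones; 20 semitones up from A##2 gives F##4.

F##4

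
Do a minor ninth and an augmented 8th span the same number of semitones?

Yes

A minor ninth spans 13 semitones, and an augmented octave also spans 13 semitones — they're enharmonic.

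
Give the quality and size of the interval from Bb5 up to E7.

B to E spans four letter names (B-C-D-E), plus an octave — that makes it an eleventh of some quality.
A perfect eleventh would be 17 semitones; Bb5 to E7 is 18, one semitone wider, so the interval is augmented.
(Equivalently, a compound augmented fourth: an augmented fourth plus an octave.)

A11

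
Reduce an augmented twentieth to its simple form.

Take out 2 octaves (14 from the number): 20 − 14 = 6.
That makes an augmented twentieth a compound augmented sixth — 2 octaves plus an augmented sixth.

augmented sixth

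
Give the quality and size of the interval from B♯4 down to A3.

augmented 9th

Descending from B#4 to A3 is the same interval as ascending A3 to B#4.
A to B spans two letter names (A-B), plus an octave — that makes it a ninth of some quality.
A major ninth would be 14 semitones; A3 to B#4 is 15, one semitone wider, so the interval is augmented.
(Equivalently, a compound augmented second: an augmented second plus an octave.)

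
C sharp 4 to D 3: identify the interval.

major 7th

Descending from C#4 to D3 is the same interval as ascending D3 to C#4.
D to C spans seven letter names (D-E-F-G-A-B-C) — that makes it a seventh of some quality.
D3 to C#4 is 11 semitones, matching the major seventh exactly, so the quality is major.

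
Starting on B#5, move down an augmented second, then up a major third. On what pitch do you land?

C#6

An augmented second down from B#5 is A5.
Up a major third from A5: C#6 (4 semitones up).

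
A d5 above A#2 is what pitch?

E3

The fifth takes the letter from A up to E.
A diminished fifth spans 6 semitones, so from A#2 the target pitch is E3.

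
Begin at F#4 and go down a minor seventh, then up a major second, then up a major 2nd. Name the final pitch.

B#3

F#4 down a minor seventh → G#3 (10 semitones).
G#3 up a major second → A#3 (2 semitones).
A#3 up a major second → B#3 (2 semitones).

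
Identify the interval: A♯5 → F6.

A to F spans six letter names (A-B-C-D-E-F) — that makes it a sixth of some quality.
A#5 to F6 spans 7 semitones — two semitones narrower than the major sixth (9) — giving a diminished sixth.

d6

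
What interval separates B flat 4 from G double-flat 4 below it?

Descending from Bb4 to Gbb4 is the same interval as ascending Gbb4 to Bb4.
G to B spans three letter names (G-A-B), so the interval is some kind of third.
The major third is 4 semitones; here we have 5, one semitone wider: augmented.

augmented third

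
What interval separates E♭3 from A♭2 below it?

P5

Descending from Eb3 to Ab2 is the same interval as ascending Ab2 to Eb3.
A to E spans five letter names (A-B-C-D-E), so the interval is some kind of fifth.
The perfect fifth spans 7 semitones, and Ab2 to Eb3 is exactly 7 semitones — so this is a perfect fifth.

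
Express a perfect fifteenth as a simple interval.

Take out an octave (7 from the number): 15 − 7 = 8.
That makes a perfect fifteenth a compound perfect octave — an octave plus a perfect octave.

perfect 8th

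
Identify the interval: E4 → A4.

E to A spans four letter names (E-F-G-A), so the interval is some kind of fourth.
The perfect fourth spans 5 semitones, and E4 to A4 is exactly 5 semitones — so this is a perfect fourth.

P4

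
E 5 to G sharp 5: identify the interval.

E to G spans three letter names (E-F-G), so the interval is some kind of third.
Counting semitones, E5→G#5 is 4, which is the major third.

M3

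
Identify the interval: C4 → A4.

major sixth

C to A spans six letter names (C-D-E-F-G-A) — that makes it a sixth of some quality.
Counting semitones, C4→A4 is 9, which is the major sixth.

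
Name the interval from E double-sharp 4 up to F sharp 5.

diminished 9th

E to F spans two letter names (E-F), plus an octave: a ninth.
A major ninth would be 14 semitones; E##4 to F#5 is 12, two semitones narrower, so the interval is diminished.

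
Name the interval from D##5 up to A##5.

perfect 5th

D to A spans five letter names (D-E-F-G-A): a fifth.
Counting semitones, D##5→A##5 is 7, which is the perfect fifth.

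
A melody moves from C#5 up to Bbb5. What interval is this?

C to B spans seven letter names (C-D-E-F-G-A-B): a seventh.
A major seventh would be 11 semitones; C#5 to Bbb5 is 8, three semitones narrower, so the interval is doubly diminished.

doubly diminished 7th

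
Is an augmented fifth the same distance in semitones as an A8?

No

8 semitones (augmented fifth) vs 13 semitones (augmented octave): not equal.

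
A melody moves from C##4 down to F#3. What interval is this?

Descending from C##4 to F#3 is the same interval as ascending F#3 to C##4.
F to C spans five letter names (F-G-A-B-C), so the interval is some kind of fifth.
F#3 to C##4 spans 8 semitones — one semitone wider than the perfect fifth (7) — giving an augmented fifth.

augmented fifth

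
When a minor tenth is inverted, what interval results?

First reduce the compound minor tenth to its simple form, a minor third.
Inverted interval numbers add to nine, so a third pairs with a sixth (3 + 6 = 9).
And minor becomes major under inversion, so we get a major sixth.

M6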